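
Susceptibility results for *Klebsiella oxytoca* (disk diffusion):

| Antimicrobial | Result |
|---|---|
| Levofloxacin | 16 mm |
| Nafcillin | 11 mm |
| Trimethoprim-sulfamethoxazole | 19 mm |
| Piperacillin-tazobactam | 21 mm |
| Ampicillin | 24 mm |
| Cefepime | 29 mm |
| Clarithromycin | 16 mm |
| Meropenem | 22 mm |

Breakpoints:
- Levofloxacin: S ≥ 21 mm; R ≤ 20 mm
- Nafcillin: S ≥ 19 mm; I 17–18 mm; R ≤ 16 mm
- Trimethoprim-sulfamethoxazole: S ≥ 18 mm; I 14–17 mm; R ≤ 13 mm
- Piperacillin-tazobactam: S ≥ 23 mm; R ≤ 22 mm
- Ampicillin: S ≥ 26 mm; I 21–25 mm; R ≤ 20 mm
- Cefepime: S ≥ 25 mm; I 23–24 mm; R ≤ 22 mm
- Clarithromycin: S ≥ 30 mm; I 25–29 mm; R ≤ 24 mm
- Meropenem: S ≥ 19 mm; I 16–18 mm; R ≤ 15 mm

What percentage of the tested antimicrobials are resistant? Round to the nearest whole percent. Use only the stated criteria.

Levofloxacin: 16 mm is ≤ 20 mm → resistant
Nafcillin: 11 mm is ≤ 16 mm ⇒ Resistant
Trimethoprim-sulfamethoxazole (19 mm) ≥ 18 mm → Susceptible
Piperacillin-tazobactam 21 mm: ≤ 22 mm ⇒ resistant
Ampicillin (24 mm) in 21–25 mm ⇒ intermediate
Cefepime: 29 mm is ≥ 25 mm → susceptible
Clarithromycin 16 mm: ≤ 24 mm → resistant
Meropenem: 22 mm is ≥ 19 mm — S
Resistant: 4/8

50%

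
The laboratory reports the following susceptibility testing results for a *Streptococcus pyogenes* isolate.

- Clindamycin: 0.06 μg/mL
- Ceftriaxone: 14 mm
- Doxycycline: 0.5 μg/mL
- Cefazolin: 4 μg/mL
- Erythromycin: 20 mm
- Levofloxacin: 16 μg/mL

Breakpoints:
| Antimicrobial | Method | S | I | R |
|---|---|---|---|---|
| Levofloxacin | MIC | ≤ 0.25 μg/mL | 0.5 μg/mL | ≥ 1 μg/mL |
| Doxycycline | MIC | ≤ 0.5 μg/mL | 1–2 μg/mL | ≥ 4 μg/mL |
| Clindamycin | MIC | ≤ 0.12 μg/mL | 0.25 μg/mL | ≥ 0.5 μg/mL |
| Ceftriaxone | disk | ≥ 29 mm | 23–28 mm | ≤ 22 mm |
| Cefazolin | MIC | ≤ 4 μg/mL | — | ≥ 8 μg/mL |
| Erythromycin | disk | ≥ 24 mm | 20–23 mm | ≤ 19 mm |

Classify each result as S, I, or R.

S, R, S, S, I, R

Clindamycin 0.06 μg/mL: ≤ 0.12 μg/mL → Susceptible
Ceftriaxone (14 mm) ≤ 22 mm ⇒ resistant
Doxycycline (0.5 μg/mL) ≤ 0.5 μg/mL ⇒ Susceptible
Cefazolin: 4 μg/mL is ≤ 4 μg/mL — Susceptible
Erythromycin 20 mm: in 20–23 mm — Intermediate
Levofloxacin (16 μg/mL) ≥ 1 μg/mL ⇒ R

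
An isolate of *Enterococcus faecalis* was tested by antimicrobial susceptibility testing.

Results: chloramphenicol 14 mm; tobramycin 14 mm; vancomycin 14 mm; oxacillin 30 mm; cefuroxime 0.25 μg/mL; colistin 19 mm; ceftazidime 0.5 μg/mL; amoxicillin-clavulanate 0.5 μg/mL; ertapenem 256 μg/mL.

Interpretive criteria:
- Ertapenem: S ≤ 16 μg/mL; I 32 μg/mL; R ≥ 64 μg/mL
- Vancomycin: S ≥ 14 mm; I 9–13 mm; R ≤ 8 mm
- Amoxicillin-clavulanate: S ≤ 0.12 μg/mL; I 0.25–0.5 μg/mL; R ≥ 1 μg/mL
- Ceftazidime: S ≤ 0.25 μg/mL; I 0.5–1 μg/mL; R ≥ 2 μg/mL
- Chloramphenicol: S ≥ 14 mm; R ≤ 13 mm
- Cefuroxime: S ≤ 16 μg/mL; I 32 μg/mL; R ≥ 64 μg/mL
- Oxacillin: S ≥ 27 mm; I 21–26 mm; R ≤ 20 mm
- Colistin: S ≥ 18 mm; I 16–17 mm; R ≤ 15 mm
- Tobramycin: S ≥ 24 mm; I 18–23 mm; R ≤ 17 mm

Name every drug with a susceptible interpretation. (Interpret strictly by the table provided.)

chloramphenicol, vancomycin, oxacillin, cefuroxime, colistin

Chloramphenicol: 14 mm is ≥ 14 mm — Susceptible
Tobramycin 14 mm: ≤ 17 mm ⇒ Resistant
Vancomycin 14 mm: ≥ 14 mm → Susceptible
Oxacillin: 30 mm is ≥ 27 mm — susceptible
Cefuroxime: 0.25 μg/mL is ≤ 16 μg/mL → S
Colistin 19 mm: ≥ 18 mm — S
Ceftazidime 0.5 μg/mL: in 0.5–1 μg/mL ⇒ Intermediate
Amoxicillin-clavulanate: 0.5 μg/mL is in 0.25–0.5 μg/mL → Intermediate
Ertapenem: 256 μg/mL is ≥ 64 μg/mL ⇒ resistant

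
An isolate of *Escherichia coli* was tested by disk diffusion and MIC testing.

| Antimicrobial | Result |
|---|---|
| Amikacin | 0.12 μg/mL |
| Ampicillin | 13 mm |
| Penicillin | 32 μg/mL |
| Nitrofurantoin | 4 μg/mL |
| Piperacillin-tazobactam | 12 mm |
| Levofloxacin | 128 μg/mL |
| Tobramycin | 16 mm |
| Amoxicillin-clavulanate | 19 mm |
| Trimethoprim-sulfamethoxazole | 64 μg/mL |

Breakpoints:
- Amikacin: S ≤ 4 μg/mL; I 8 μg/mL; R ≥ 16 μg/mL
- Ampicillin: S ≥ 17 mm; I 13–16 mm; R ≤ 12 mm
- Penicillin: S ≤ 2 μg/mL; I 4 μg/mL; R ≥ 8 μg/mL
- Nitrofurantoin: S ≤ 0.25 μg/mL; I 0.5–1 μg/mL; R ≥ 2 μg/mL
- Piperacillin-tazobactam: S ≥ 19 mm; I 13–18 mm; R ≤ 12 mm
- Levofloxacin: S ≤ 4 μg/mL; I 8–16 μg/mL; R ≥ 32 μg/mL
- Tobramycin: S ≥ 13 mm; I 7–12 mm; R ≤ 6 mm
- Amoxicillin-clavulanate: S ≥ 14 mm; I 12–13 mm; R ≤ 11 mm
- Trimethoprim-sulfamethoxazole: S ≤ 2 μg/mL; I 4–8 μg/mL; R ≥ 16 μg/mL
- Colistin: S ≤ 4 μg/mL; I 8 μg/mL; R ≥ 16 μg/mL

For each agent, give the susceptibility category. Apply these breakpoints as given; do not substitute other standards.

Amikacin 0.12 μg/mL: ≤ 4 μg/mL — Susceptible
Ampicillin 13 mm: in 13–16 mm ⇒ I
Penicillin (32 μg/mL) ≥ 8 μg/mL → Resistant
Nitrofurantoin (4 μg/mL) ≥ 2 μg/mL → Resistant
Piperacillin-tazobactam 12 mm: ≤ 12 mm ⇒ R
Levofloxacin 128 μg/mL: ≥ 32 μg/mL → R
Tobramycin: 16 mm is ≥ 13 mm — susceptible
Amoxicillin-clavulanate: 19 mm is ≥ 14 mm → Susceptible
Trimethoprim-sulfamethoxazole: 64 μg/mL is ≥ 16 μg/mL — R

S, I, R, R, R, R, S, S, R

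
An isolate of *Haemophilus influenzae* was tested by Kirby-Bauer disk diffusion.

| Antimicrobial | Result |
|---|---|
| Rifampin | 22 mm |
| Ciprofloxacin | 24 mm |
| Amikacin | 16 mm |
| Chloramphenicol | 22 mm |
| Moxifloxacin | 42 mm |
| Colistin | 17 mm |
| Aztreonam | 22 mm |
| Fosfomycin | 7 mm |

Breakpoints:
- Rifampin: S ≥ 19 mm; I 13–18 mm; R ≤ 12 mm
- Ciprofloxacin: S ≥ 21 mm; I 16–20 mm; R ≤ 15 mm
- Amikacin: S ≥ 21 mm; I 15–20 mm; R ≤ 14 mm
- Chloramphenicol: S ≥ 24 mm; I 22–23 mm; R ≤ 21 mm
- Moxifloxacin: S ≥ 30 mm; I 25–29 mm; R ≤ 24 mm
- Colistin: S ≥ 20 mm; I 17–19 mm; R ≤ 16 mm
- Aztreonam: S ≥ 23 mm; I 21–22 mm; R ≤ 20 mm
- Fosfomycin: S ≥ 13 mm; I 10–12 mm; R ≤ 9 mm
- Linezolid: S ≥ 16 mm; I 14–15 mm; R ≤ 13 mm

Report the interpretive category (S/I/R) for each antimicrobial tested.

S, S, I, I, S, I, I, R

Rifampin 22 mm: ≥ 19 mm — Susceptible
Ciprofloxacin (24 mm) ≥ 21 mm ⇒ susceptible
Amikacin 16 mm: in 15–20 mm ⇒ I
Chloramphenicol: 22 mm is in 22–23 mm — intermediate
Moxifloxacin 42 mm: ≥ 30 mm — susceptible
Colistin (17 mm) in 17–19 mm — intermediate
Aztreonam (22 mm) in 21–22 mm ⇒ intermediate
Fosfomycin (7 mm) ≤ 9 mm — resistant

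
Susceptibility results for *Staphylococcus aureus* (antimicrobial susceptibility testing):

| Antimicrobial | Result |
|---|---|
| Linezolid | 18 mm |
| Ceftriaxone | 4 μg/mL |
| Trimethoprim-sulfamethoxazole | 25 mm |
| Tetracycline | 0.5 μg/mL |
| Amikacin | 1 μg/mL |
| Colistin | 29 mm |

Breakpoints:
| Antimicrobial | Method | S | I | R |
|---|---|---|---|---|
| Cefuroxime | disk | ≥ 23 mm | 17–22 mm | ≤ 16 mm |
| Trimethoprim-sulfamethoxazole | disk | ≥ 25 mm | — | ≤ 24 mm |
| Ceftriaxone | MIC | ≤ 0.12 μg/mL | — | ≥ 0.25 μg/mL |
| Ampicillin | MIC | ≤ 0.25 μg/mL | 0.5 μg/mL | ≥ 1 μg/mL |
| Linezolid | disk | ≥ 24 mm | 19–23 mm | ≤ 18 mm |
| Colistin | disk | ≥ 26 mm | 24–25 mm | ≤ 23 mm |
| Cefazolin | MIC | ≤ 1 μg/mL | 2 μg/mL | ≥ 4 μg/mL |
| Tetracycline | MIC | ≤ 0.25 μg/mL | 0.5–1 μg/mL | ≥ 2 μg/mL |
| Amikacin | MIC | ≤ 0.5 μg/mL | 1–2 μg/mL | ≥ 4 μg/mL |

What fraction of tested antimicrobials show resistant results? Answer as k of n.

Linezolid (18 mm) ≤ 18 mm ⇒ R
Ceftriaxone: 4 μg/mL is ≥ 0.25 μg/mL — R
Trimethoprim-sulfamethoxazole 25 mm: ≥ 25 mm ⇒ S
Tetracycline: 0.5 μg/mL is in 0.5–1 μg/mL ⇒ intermediate
Amikacin 1 μg/mL: in 1–2 μg/mL ⇒ I
Colistin (29 mm) ≥ 26 mm — Susceptible
Resistant: 2/6

2 of 6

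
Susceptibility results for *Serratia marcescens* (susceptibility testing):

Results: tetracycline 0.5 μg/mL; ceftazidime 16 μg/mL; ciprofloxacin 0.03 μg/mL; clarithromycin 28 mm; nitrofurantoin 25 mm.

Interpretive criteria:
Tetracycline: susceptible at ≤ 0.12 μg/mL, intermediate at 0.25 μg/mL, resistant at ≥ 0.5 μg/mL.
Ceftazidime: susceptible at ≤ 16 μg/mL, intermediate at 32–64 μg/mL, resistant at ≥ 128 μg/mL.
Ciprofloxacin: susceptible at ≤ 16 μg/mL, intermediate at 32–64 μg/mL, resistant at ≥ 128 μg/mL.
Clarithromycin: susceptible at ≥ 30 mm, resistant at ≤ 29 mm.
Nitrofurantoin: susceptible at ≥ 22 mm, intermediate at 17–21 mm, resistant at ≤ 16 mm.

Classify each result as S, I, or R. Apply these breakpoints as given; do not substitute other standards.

R, S, S, R, S

Tetracycline: 0.5 μg/mL is ≥ 0.5 μg/mL → resistant
Ceftazidime (16 μg/mL) ≤ 16 μg/mL ⇒ Susceptible
Ciprofloxacin 0.03 μg/mL: ≤ 16 μg/mL — susceptible
Clarithromycin 28 mm: ≤ 29 mm — resistant
Nitrofurantoin (25 mm) ≥ 22 mm — susceptible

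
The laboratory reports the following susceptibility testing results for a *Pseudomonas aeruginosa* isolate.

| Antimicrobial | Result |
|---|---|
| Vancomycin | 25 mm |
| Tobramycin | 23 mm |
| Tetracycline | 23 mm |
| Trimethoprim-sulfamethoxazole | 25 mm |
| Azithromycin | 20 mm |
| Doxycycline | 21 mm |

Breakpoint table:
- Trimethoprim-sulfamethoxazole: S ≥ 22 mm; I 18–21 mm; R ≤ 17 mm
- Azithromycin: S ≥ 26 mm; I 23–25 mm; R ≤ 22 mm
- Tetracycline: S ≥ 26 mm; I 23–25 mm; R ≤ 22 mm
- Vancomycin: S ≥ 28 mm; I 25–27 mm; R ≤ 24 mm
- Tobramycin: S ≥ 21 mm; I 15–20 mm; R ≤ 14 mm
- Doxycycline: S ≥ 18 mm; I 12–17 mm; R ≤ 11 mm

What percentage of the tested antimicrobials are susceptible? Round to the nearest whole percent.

50%

Vancomycin: 25 mm is in 25–27 mm ⇒ I
Tobramycin: 23 mm is ≥ 21 mm → S
Tetracycline 23 mm: in 23–25 mm → I
Trimethoprim-sulfamethoxazole 25 mm: ≥ 22 mm ⇒ S
Azithromycin 20 mm: ≤ 22 mm → resistant
Doxycycline (21 mm) ≥ 18 mm ⇒ S
Susceptible: 3/6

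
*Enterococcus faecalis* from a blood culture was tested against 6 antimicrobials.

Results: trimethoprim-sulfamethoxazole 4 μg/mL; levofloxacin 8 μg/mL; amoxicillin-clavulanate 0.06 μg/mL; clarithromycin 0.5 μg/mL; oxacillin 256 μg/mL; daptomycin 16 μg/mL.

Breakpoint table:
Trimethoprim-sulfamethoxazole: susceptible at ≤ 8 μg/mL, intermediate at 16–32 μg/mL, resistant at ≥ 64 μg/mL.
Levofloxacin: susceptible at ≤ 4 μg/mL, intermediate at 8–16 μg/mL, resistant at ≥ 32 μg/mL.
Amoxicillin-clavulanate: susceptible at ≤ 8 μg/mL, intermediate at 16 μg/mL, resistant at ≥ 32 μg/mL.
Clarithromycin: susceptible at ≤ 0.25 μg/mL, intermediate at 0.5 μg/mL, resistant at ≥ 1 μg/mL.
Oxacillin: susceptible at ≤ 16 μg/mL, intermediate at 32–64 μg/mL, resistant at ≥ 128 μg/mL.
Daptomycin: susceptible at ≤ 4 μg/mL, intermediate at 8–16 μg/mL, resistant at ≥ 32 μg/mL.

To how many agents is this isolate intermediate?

Trimethoprim-sulfamethoxazole: 4 μg/mL is ≤ 8 μg/mL ⇒ susceptible
Levofloxacin: 8 μg/mL is in 8–16 μg/mL ⇒ Intermediate
Amoxicillin-clavulanate: 0.06 μg/mL is ≤ 8 μg/mL — susceptible
Clarithromycin (0.5 μg/mL) = 0.5 μg/mL — Intermediate
Oxacillin (256 μg/mL) ≥ 128 μg/mL — resistant
Daptomycin: 16 μg/mL is in 8–16 μg/mL — intermediate
Intermediate: 3

3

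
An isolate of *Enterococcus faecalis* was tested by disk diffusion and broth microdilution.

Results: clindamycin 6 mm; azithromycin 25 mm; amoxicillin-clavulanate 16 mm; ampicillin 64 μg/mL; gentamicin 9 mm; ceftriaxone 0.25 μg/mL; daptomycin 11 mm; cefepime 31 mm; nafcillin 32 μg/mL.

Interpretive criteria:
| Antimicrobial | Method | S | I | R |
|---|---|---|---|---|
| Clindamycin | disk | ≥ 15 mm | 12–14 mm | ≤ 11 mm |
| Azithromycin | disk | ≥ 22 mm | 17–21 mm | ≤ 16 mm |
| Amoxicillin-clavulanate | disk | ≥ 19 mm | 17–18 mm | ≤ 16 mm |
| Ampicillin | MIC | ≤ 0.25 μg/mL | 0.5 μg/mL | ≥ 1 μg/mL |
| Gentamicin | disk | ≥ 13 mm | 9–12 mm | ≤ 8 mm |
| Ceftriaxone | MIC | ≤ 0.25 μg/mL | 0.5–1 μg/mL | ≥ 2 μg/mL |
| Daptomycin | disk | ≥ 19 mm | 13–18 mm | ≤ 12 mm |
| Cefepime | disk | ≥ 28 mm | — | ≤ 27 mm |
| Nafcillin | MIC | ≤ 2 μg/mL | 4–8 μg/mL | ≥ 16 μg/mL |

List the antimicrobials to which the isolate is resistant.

Clindamycin (6 mm) ≤ 11 mm ⇒ R
Azithromycin 25 mm: ≥ 22 mm ⇒ susceptible
Amoxicillin-clavulanate 16 mm: ≤ 16 mm → Resistant
Ampicillin 64 μg/mL: ≥ 1 μg/mL → Resistant
Gentamicin 9 mm: in 9–12 mm → I
Ceftriaxone: 0.25 μg/mL is ≤ 0.25 μg/mL → Susceptible
Daptomycin (11 mm) ≤ 12 mm → R
Cefepime: 31 mm is ≥ 28 mm → Susceptible
Nafcillin 32 μg/mL: ≥ 16 μg/mL → resistant

clindamycin, amoxicillin-clavulanate, ampicillin, daptomycin, nafcillin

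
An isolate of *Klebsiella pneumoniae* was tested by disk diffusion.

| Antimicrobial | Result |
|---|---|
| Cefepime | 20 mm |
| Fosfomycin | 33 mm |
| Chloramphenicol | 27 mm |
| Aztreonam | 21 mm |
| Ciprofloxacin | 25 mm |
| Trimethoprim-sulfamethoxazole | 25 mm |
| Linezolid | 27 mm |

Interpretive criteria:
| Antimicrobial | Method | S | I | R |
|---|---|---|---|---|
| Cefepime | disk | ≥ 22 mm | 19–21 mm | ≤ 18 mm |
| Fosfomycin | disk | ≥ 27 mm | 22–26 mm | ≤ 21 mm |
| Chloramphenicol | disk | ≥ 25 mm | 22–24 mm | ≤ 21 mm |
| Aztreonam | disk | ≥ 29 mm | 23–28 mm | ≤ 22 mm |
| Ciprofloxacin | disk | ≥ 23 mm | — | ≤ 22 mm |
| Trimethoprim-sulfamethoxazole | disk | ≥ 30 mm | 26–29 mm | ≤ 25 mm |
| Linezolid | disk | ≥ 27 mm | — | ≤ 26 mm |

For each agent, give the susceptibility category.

I, S, S, R, S, R, S

Cefepime (20 mm) in 19–21 mm — intermediate
Fosfomycin 33 mm: ≥ 27 mm — Susceptible
Chloramphenicol 27 mm: ≥ 25 mm ⇒ S
Aztreonam 21 mm: ≤ 22 mm ⇒ Resistant
Ciprofloxacin (25 mm) ≥ 23 mm → S
Trimethoprim-sulfamethoxazole 25 mm: ≤ 25 mm — R
Linezolid: 27 mm is ≥ 27 mm → susceptible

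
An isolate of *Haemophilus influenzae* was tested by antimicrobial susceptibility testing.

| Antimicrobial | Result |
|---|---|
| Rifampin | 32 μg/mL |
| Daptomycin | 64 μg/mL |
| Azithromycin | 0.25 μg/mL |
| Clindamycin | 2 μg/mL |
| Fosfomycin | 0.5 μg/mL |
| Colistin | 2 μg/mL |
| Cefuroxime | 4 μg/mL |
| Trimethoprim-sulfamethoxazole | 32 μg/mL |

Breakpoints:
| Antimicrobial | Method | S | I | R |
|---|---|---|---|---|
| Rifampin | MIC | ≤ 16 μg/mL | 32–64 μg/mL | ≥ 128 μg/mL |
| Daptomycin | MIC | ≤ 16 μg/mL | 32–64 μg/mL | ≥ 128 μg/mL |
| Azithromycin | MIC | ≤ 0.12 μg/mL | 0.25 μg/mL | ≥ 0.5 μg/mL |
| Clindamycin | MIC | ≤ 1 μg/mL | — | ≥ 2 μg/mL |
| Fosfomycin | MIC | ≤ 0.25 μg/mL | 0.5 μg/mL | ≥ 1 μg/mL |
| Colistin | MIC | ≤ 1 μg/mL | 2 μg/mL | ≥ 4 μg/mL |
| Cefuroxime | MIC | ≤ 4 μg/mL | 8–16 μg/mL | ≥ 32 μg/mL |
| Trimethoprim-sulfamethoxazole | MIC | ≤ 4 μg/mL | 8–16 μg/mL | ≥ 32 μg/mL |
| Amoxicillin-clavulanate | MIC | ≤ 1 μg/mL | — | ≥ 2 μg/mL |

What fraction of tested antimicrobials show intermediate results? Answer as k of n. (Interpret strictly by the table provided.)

Rifampin (32 μg/mL) in 32–64 μg/mL ⇒ Intermediate
Daptomycin: 64 μg/mL is in 32–64 μg/mL — Intermediate
Azithromycin (0.25 μg/mL) = 0.25 μg/mL — intermediate
Clindamycin: 2 μg/mL is ≥ 2 μg/mL → R
Fosfomycin (0.5 μg/mL) = 0.5 μg/mL — Intermediate
Colistin: 2 μg/mL is = 2 μg/mL — intermediate
Cefuroxime: 4 μg/mL is ≤ 4 μg/mL — S
Trimethoprim-sulfamethoxazole (32 μg/mL) ≥ 32 μg/mL ⇒ Resistant
Intermediate: 5/8

5 of 8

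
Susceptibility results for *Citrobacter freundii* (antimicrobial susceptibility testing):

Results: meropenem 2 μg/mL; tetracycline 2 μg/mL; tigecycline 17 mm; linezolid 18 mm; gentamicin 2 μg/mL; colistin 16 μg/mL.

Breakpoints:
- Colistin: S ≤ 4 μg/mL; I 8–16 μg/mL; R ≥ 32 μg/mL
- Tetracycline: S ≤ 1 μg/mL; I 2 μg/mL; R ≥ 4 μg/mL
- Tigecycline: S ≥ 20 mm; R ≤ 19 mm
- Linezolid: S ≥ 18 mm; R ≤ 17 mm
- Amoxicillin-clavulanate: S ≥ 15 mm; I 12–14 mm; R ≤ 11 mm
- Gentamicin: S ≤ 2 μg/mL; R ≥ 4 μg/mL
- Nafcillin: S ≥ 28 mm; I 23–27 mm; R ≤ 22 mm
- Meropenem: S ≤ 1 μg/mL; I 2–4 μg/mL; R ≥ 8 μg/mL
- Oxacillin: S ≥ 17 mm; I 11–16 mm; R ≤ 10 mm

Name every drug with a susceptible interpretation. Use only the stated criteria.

linezolid, gentamicin

Meropenem (2 μg/mL) in 2–4 μg/mL → Intermediate
Tetracycline: 2 μg/mL is = 2 μg/mL ⇒ intermediate
Tigecycline: 17 mm is ≤ 19 mm → Resistant
Linezolid: 18 mm is ≥ 18 mm ⇒ S
Gentamicin: 2 μg/mL is ≤ 2 μg/mL → Susceptible
Colistin: 16 μg/mL is in 8–16 μg/mL — I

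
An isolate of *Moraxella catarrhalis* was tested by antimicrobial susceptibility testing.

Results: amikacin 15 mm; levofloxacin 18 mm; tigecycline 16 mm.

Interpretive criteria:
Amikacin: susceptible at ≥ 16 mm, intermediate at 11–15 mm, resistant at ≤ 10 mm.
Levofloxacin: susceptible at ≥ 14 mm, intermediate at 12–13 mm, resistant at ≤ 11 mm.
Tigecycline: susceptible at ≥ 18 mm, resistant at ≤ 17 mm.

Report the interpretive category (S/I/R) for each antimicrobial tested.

Amikacin 15 mm: in 11–15 mm → Intermediate
Levofloxacin 18 mm: ≥ 14 mm ⇒ susceptible
Tigecycline 16 mm: ≤ 17 mm — resistant

I, S, R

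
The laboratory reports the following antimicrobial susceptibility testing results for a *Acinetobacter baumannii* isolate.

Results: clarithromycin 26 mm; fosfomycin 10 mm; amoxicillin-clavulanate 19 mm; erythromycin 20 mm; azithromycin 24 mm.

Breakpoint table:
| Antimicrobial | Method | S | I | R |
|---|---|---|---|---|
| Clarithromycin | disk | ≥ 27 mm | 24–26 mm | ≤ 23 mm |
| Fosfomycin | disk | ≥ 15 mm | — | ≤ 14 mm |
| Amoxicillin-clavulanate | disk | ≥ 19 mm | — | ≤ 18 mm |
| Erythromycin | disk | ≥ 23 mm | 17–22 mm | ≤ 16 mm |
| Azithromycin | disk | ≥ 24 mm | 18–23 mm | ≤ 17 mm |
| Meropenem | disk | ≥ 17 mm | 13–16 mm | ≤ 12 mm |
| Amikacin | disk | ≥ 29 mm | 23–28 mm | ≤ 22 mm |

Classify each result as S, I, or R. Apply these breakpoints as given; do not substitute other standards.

Clarithromycin (26 mm) in 24–26 mm — Intermediate
Fosfomycin 10 mm: ≤ 14 mm → resistant
Amoxicillin-clavulanate (19 mm) ≥ 19 mm — S
Erythromycin (20 mm) in 17–22 mm — I
Azithromycin 24 mm: ≥ 24 mm ⇒ Susceptible

I, R, S, I, S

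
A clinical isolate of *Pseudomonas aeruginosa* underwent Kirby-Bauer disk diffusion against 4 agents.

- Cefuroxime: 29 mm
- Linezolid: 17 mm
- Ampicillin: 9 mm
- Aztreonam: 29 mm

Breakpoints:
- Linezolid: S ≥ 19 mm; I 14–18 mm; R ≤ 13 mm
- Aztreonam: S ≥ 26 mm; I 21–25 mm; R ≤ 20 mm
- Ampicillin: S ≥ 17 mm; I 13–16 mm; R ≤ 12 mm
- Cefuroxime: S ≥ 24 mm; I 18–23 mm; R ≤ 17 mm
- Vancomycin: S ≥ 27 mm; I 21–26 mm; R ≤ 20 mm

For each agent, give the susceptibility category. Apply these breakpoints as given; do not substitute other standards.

Cefuroxime 29 mm: ≥ 24 mm → Susceptible
Linezolid: 17 mm is in 14–18 mm — intermediate
Ampicillin: 9 mm is ≤ 12 mm — Resistant
Aztreonam (29 mm) ≥ 26 mm ⇒ susceptible

S, I, R, S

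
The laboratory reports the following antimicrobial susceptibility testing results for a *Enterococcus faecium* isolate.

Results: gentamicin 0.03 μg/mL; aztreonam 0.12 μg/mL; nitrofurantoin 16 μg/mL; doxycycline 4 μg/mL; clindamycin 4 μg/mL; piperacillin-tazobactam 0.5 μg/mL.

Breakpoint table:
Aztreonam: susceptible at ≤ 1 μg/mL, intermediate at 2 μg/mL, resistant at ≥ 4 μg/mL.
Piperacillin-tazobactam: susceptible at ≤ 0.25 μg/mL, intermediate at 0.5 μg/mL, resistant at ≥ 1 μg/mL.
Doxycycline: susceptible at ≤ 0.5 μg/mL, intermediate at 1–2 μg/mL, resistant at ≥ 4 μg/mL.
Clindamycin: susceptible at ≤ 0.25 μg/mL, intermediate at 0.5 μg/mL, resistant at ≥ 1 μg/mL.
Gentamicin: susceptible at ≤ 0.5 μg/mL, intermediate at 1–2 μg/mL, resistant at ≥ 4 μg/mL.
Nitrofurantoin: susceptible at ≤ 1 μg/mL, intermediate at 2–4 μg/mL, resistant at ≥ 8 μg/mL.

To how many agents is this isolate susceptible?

Gentamicin (0.03 μg/mL) ≤ 0.5 μg/mL — S
Aztreonam 0.12 μg/mL: ≤ 1 μg/mL → S
Nitrofurantoin (16 μg/mL) ≥ 8 μg/mL ⇒ R
Doxycycline (4 μg/mL) ≥ 4 μg/mL — Resistant
Clindamycin (4 μg/mL) ≥ 1 μg/mL → R
Piperacillin-tazobactam (0.5 μg/mL) = 0.5 μg/mL — Intermediate
Susceptible: 2

2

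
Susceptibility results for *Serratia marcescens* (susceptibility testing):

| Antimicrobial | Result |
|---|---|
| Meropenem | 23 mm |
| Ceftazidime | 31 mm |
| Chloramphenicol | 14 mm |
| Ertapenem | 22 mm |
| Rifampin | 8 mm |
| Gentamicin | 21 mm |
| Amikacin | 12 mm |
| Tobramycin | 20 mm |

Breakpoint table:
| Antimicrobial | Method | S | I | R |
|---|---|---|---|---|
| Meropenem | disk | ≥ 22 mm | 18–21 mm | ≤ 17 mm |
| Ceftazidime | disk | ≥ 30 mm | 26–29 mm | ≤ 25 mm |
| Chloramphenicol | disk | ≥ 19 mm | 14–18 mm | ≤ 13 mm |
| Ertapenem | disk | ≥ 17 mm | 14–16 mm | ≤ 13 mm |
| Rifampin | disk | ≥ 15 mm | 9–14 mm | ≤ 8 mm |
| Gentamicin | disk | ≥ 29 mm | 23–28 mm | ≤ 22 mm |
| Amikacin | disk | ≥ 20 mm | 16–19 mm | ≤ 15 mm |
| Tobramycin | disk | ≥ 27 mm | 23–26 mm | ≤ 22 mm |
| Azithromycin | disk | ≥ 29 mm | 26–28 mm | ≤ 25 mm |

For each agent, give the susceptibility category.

S, S, I, S, R, R, R, R

Meropenem: 23 mm is ≥ 22 mm ⇒ susceptible
Ceftazidime 31 mm: ≥ 30 mm → susceptible
Chloramphenicol (14 mm) in 14–18 mm — Intermediate
Ertapenem (22 mm) ≥ 17 mm → Susceptible
Rifampin (8 mm) ≤ 8 mm ⇒ R
Gentamicin (21 mm) ≤ 22 mm — resistant
Amikacin: 12 mm is ≤ 15 mm → resistant
Tobramycin (20 mm) ≤ 22 mm → resistant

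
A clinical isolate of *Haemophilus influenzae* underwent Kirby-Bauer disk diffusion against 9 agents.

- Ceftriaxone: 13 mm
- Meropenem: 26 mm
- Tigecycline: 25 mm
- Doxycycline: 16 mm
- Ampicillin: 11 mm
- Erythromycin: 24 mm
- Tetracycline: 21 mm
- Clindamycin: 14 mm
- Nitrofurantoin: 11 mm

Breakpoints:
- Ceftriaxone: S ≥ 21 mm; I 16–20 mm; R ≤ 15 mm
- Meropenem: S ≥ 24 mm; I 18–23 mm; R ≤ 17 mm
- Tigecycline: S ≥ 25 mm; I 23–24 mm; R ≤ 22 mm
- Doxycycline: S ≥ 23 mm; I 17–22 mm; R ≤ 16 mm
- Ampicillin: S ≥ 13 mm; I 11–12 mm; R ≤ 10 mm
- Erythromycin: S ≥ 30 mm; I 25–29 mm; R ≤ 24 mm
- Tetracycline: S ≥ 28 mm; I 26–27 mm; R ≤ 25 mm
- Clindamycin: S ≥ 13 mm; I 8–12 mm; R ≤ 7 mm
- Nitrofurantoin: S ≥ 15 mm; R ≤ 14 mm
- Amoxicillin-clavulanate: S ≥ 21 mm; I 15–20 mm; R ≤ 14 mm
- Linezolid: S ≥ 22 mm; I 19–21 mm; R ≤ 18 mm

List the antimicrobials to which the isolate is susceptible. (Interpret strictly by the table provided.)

Ceftriaxone (13 mm) ≤ 15 mm — resistant
Meropenem: 26 mm is ≥ 24 mm — Susceptible
Tigecycline 25 mm: ≥ 25 mm — susceptible
Doxycycline (16 mm) ≤ 16 mm — Resistant
Ampicillin 11 mm: in 11–12 mm — Intermediate
Erythromycin 24 mm: ≤ 24 mm → Resistant
Tetracycline 21 mm: ≤ 25 mm ⇒ R
Clindamycin 14 mm: ≥ 13 mm ⇒ Susceptible
Nitrofurantoin: 11 mm is ≤ 14 mm — resistant

meropenem, tigecycline, clindamycin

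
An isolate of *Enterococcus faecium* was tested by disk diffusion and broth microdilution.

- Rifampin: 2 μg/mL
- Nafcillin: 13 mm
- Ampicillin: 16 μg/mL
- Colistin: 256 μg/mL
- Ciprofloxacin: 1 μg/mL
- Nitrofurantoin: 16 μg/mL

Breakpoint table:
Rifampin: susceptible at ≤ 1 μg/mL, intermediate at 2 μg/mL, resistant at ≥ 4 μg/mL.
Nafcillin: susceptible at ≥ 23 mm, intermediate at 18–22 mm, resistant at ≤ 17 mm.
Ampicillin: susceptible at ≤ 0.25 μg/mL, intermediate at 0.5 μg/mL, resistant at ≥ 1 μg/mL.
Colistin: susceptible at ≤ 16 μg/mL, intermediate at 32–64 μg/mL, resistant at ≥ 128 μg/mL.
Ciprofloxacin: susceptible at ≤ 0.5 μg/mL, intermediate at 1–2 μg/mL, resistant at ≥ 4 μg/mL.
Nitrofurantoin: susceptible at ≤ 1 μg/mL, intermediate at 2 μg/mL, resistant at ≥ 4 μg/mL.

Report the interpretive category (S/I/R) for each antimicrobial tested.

I, R, R, R, I, R

Rifampin: 2 μg/mL is = 2 μg/mL ⇒ Intermediate
Nafcillin 13 mm: ≤ 17 mm — R
Ampicillin 16 μg/mL: ≥ 1 μg/mL → resistant
Colistin: 256 μg/mL is ≥ 128 μg/mL ⇒ R
Ciprofloxacin: 1 μg/mL is in 1–2 μg/mL — intermediate
Nitrofurantoin: 16 μg/mL is ≥ 4 μg/mL — Resistant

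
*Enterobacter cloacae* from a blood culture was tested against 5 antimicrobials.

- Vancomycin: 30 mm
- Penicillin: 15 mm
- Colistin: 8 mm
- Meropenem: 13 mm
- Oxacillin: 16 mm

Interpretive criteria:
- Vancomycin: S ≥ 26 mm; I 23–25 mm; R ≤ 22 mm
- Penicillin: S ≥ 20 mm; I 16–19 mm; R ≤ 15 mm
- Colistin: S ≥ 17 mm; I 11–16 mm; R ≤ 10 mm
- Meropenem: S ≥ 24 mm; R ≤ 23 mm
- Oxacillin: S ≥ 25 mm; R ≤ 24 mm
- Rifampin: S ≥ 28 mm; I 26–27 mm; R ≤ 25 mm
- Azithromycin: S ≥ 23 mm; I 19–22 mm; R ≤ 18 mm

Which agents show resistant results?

penicillin, colistin, meropenem, oxacillin

Vancomycin: 30 mm is ≥ 26 mm — susceptible
Penicillin 15 mm: ≤ 15 mm → resistant
Colistin 8 mm: ≤ 10 mm — resistant
Meropenem 13 mm: ≤ 23 mm ⇒ R
Oxacillin (16 mm) ≤ 24 mm → Resistant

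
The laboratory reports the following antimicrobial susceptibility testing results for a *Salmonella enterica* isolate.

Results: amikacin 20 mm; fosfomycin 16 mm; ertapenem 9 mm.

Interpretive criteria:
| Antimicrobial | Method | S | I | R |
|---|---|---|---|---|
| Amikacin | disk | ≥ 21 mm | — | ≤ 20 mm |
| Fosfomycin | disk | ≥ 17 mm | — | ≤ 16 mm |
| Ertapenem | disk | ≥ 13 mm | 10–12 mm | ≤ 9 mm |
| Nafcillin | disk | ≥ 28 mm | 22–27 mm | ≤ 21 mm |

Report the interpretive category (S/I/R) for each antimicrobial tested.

R, R, R

Amikacin: 20 mm is ≤ 20 mm → resistant
Fosfomycin 16 mm: ≤ 16 mm ⇒ Resistant
Ertapenem: 9 mm is ≤ 9 mm ⇒ Resistant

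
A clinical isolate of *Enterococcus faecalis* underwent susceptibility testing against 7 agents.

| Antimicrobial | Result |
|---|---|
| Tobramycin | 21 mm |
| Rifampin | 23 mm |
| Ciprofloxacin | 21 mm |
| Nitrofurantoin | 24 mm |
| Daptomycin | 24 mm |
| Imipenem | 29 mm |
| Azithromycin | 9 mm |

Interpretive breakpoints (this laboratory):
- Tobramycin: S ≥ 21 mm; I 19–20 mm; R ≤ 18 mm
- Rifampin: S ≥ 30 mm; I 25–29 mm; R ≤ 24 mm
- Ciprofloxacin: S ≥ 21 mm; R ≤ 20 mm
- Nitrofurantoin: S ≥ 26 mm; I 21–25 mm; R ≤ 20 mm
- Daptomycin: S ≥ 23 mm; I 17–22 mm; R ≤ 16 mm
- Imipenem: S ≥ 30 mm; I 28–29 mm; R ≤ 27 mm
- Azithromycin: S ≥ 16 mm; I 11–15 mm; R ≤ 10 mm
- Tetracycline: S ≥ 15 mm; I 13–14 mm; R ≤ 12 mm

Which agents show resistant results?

Tobramycin: 21 mm is ≥ 21 mm — susceptible
Rifampin: 23 mm is ≤ 24 mm → Resistant
Ciprofloxacin (21 mm) ≥ 21 mm ⇒ S
Nitrofurantoin 24 mm: in 21–25 mm ⇒ Intermediate
Daptomycin 24 mm: ≥ 23 mm → susceptible
Imipenem (29 mm) in 28–29 mm → Intermediate
Azithromycin: 9 mm is ≤ 10 mm — R

rifampin, azithromycin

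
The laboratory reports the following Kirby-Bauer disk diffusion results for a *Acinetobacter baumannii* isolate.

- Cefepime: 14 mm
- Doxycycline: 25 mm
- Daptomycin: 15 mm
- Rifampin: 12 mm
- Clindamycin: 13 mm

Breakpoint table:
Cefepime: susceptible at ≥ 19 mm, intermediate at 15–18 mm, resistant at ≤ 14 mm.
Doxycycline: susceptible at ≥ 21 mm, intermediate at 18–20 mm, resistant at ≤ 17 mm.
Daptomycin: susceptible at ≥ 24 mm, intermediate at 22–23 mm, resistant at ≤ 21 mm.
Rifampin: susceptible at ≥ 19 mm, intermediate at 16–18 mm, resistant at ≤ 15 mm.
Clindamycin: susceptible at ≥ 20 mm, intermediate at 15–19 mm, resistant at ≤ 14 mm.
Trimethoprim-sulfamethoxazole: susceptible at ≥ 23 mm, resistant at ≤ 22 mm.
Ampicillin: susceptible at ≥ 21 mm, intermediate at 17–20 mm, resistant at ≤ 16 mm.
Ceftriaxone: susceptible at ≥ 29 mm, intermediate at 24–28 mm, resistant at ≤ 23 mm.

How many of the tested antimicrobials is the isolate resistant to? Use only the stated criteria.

4

Cefepime (14 mm) ≤ 14 mm ⇒ Resistant
Doxycycline 25 mm: ≥ 21 mm → Susceptible
Daptomycin 15 mm: ≤ 21 mm → R
Rifampin: 12 mm is ≤ 15 mm → resistant
Clindamycin 13 mm: ≤ 14 mm — resistant
Resistant: 4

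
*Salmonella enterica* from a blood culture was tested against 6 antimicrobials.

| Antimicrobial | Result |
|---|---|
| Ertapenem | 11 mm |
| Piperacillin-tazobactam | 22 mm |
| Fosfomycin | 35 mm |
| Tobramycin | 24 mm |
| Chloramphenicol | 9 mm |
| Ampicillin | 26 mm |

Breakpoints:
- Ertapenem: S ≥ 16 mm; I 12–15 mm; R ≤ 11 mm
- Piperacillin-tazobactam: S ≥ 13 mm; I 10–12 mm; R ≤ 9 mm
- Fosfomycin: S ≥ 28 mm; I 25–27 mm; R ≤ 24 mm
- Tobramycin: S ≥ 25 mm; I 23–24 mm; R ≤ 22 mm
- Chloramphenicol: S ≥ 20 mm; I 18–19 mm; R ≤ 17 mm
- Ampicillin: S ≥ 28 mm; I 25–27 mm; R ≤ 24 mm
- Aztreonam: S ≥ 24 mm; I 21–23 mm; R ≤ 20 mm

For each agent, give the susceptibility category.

Ertapenem (11 mm) ≤ 11 mm — Resistant
Piperacillin-tazobactam (22 mm) ≥ 13 mm ⇒ Susceptible
Fosfomycin: 35 mm is ≥ 28 mm → susceptible
Tobramycin 24 mm: in 23–24 mm ⇒ intermediate
Chloramphenicol 9 mm: ≤ 17 mm → resistant
Ampicillin: 26 mm is in 25–27 mm → Intermediate

R, S, S, I, R, I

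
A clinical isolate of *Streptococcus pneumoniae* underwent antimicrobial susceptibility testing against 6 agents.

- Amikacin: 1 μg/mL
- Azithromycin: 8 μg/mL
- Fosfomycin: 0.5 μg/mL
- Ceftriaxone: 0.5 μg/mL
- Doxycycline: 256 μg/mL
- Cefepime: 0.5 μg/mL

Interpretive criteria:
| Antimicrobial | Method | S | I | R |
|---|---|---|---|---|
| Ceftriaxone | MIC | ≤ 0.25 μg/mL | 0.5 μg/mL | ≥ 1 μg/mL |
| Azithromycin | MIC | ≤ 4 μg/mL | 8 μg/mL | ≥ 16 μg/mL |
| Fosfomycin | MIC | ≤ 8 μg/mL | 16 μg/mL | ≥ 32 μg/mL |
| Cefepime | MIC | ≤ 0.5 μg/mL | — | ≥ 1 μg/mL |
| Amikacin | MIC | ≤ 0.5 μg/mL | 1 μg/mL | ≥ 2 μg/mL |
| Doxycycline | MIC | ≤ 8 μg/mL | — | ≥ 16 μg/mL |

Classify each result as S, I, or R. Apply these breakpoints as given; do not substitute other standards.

Amikacin (1 μg/mL) = 1 μg/mL — I
Azithromycin (8 μg/mL) = 8 μg/mL — intermediate
Fosfomycin 0.5 μg/mL: ≤ 8 μg/mL ⇒ S
Ceftriaxone (0.5 μg/mL) = 0.5 μg/mL → intermediate
Doxycycline 256 μg/mL: ≥ 16 μg/mL — R
Cefepime (0.5 μg/mL) ≤ 0.5 μg/mL → susceptible

I, I, S, I, R, S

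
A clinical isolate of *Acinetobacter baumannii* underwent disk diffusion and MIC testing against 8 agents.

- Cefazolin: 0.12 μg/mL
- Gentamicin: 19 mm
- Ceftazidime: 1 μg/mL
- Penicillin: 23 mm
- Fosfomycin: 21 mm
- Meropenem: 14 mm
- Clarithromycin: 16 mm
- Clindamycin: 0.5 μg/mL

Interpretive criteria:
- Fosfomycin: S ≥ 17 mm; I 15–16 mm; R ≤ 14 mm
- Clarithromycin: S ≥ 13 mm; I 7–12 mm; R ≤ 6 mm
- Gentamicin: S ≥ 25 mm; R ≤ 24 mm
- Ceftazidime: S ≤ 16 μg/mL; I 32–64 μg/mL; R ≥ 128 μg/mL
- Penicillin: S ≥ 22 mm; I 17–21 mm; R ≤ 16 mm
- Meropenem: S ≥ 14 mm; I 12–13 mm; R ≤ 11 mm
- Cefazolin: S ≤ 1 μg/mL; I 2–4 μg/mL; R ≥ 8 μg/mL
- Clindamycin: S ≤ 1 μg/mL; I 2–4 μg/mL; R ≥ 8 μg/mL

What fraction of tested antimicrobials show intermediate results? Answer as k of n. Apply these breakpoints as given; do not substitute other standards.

0 of 8

Cefazolin (0.12 μg/mL) ≤ 1 μg/mL — S
Gentamicin: 19 mm is ≤ 24 mm → Resistant
Ceftazidime: 1 μg/mL is ≤ 16 μg/mL — susceptible
Penicillin 23 mm: ≥ 22 mm → Susceptible
Fosfomycin 21 mm: ≥ 17 mm — susceptible
Meropenem: 14 mm is ≥ 14 mm → S
Clarithromycin: 16 mm is ≥ 13 mm → Susceptible
Clindamycin (0.5 μg/mL) ≤ 1 μg/mL → Susceptible
Intermediate: 0/8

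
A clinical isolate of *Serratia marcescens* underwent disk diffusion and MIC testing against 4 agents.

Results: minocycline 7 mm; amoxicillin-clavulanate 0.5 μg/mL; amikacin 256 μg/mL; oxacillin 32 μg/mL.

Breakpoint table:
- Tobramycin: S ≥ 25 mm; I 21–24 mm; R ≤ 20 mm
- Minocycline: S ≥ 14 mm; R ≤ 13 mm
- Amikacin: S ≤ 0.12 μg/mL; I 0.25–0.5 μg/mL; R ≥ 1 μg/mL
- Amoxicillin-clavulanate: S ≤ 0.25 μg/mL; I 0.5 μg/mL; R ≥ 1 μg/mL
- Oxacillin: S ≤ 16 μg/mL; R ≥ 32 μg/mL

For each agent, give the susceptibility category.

Minocycline: 7 mm is ≤ 13 mm → Resistant
Amoxicillin-clavulanate: 0.5 μg/mL is = 0.5 μg/mL ⇒ intermediate
Amikacin: 256 μg/mL is ≥ 1 μg/mL → Resistant
Oxacillin: 32 μg/mL is ≥ 32 μg/mL → R

R, I, R, R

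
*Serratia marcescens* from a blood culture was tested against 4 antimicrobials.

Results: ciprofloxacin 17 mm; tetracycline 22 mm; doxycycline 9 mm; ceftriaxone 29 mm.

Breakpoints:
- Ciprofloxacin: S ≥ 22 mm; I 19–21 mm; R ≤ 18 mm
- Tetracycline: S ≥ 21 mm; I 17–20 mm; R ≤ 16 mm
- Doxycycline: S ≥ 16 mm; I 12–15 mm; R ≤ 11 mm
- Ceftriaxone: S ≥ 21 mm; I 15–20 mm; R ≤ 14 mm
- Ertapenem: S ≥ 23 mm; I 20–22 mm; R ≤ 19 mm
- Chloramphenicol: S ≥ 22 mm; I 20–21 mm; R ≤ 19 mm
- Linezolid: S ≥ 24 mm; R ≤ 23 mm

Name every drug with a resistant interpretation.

ciprofloxacin, doxycycline

Ciprofloxacin: 17 mm is ≤ 18 mm → R
Tetracycline: 22 mm is ≥ 21 mm — Susceptible
Doxycycline: 9 mm is ≤ 11 mm ⇒ R
Ceftriaxone (29 mm) ≥ 21 mm → S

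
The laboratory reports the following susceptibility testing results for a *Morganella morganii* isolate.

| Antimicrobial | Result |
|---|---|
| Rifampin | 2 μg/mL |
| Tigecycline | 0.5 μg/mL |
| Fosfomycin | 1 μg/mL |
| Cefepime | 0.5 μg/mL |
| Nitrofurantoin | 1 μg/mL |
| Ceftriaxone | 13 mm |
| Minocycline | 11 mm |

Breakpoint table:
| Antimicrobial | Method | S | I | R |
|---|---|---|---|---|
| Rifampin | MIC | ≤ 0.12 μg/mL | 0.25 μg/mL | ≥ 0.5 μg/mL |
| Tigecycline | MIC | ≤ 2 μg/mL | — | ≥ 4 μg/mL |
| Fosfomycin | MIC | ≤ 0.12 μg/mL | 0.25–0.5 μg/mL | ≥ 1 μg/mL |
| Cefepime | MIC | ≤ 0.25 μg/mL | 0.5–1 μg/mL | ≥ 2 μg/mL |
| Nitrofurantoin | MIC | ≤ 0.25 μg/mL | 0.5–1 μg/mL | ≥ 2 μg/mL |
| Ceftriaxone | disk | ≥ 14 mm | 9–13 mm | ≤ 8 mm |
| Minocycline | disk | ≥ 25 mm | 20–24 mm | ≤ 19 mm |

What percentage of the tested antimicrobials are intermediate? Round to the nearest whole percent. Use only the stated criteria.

Rifampin 2 μg/mL: ≥ 0.5 μg/mL ⇒ resistant
Tigecycline 0.5 μg/mL: ≤ 2 μg/mL → S
Fosfomycin 1 μg/mL: ≥ 1 μg/mL ⇒ Resistant
Cefepime 0.5 μg/mL: in 0.5–1 μg/mL → I
Nitrofurantoin: 1 μg/mL is in 0.5–1 μg/mL → Intermediate
Ceftriaxone (13 mm) in 9–13 mm ⇒ I
Minocycline 11 mm: ≤ 19 mm ⇒ resistant
Intermediate: 3/7

43%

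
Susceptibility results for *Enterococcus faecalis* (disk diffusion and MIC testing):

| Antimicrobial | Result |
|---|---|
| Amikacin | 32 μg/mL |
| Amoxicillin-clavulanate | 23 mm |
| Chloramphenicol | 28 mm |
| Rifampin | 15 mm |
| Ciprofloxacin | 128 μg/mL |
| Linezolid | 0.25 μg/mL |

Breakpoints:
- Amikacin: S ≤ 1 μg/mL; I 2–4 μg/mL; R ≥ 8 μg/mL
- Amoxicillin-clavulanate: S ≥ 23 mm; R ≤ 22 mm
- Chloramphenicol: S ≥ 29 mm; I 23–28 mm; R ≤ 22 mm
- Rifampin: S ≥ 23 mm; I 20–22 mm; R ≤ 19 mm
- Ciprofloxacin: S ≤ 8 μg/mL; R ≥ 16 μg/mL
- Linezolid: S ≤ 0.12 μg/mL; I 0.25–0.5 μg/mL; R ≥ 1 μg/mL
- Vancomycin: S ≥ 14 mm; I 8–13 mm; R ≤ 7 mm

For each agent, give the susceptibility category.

R, S, I, R, R, I

Amikacin (32 μg/mL) ≥ 8 μg/mL ⇒ resistant
Amoxicillin-clavulanate 23 mm: ≥ 23 mm — S
Chloramphenicol 28 mm: in 23–28 mm — I
Rifampin (15 mm) ≤ 19 mm — resistant
Ciprofloxacin 128 μg/mL: ≥ 16 μg/mL ⇒ R
Linezolid (0.25 μg/mL) in 0.25–0.5 μg/mL → I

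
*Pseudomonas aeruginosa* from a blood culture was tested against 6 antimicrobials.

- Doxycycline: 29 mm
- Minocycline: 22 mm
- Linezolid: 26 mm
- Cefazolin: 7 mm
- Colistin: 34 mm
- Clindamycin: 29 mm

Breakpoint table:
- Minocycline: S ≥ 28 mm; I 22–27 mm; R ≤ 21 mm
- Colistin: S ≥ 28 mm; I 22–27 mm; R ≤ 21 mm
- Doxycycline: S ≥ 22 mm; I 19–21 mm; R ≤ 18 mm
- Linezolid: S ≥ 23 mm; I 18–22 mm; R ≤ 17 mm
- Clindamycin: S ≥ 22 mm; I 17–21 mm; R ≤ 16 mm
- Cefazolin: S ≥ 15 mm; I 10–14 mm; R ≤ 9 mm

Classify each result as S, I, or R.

S, I, S, R, S, S

Doxycycline 29 mm: ≥ 22 mm → S
Minocycline: 22 mm is in 22–27 mm ⇒ I
Linezolid 26 mm: ≥ 23 mm ⇒ S
Cefazolin 7 mm: ≤ 9 mm ⇒ resistant
Colistin (34 mm) ≥ 28 mm → Susceptible
Clindamycin: 29 mm is ≥ 22 mm ⇒ S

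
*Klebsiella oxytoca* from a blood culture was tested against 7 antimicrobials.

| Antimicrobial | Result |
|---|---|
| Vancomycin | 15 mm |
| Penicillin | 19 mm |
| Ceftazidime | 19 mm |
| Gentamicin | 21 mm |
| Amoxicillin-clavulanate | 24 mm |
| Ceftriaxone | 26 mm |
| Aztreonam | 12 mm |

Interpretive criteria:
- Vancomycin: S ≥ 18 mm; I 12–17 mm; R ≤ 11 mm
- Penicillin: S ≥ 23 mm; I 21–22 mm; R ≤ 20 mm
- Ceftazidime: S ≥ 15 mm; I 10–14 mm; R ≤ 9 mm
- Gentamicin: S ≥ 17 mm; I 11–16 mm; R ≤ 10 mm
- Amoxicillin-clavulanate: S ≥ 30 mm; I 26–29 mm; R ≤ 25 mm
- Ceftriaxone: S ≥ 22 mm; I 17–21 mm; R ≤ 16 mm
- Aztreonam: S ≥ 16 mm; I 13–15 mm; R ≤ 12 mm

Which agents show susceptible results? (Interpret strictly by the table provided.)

Vancomycin: 15 mm is in 12–17 mm ⇒ intermediate
Penicillin (19 mm) ≤ 20 mm — resistant
Ceftazidime (19 mm) ≥ 15 mm — S
Gentamicin (21 mm) ≥ 17 mm — Susceptible
Amoxicillin-clavulanate 24 mm: ≤ 25 mm — Resistant
Ceftriaxone 26 mm: ≥ 22 mm → susceptible
Aztreonam: 12 mm is ≤ 12 mm ⇒ R

ceftazidime, gentamicin, ceftriaxone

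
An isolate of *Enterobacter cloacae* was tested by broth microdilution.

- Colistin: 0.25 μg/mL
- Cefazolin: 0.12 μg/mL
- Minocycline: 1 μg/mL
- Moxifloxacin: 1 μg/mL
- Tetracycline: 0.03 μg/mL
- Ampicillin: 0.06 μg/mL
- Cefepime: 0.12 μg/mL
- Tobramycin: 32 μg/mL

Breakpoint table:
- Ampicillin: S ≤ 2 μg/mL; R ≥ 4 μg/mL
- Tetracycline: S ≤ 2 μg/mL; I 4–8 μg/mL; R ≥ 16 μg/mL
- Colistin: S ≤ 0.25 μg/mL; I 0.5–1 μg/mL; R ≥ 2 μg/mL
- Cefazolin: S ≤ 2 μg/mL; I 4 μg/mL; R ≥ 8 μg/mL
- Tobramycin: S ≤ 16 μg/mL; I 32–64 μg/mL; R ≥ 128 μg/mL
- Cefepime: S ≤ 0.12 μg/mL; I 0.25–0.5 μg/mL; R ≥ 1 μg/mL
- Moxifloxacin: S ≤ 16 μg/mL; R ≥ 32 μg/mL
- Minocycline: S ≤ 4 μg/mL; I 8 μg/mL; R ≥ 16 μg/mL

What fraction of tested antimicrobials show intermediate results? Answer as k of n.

Colistin: 0.25 μg/mL is ≤ 0.25 μg/mL — Susceptible
Cefazolin: 0.12 μg/mL is ≤ 2 μg/mL — S
Minocycline: 1 μg/mL is ≤ 4 μg/mL ⇒ Susceptible
Moxifloxacin (1 μg/mL) ≤ 16 μg/mL — Susceptible
Tetracycline: 0.03 μg/mL is ≤ 2 μg/mL — susceptible
Ampicillin 0.06 μg/mL: ≤ 2 μg/mL → susceptible
Cefepime (0.12 μg/mL) ≤ 0.12 μg/mL → Susceptible
Tobramycin: 32 μg/mL is in 32–64 μg/mL ⇒ Intermediate
Intermediate: 1/8

1 of 8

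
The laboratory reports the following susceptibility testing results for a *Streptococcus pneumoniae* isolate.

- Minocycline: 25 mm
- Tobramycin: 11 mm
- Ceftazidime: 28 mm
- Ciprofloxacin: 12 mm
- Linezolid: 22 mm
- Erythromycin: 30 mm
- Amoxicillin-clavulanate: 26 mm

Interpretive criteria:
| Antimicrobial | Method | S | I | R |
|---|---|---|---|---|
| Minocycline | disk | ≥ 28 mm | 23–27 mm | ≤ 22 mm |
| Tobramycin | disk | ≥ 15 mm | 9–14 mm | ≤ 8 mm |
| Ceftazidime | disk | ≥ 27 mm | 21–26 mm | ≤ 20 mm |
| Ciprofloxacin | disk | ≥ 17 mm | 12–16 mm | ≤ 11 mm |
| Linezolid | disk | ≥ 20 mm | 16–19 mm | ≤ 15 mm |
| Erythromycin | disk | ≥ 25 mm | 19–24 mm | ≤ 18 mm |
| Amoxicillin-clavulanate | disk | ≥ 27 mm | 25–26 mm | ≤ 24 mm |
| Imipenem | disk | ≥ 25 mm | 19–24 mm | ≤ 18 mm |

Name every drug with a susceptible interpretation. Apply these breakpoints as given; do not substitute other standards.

ceftazidime, linezolid, erythromycin

Minocycline 25 mm: in 23–27 mm — Intermediate
Tobramycin: 11 mm is in 9–14 mm — I
Ceftazidime 28 mm: ≥ 27 mm ⇒ Susceptible
Ciprofloxacin: 12 mm is in 12–16 mm ⇒ Intermediate
Linezolid 22 mm: ≥ 20 mm → S
Erythromycin 30 mm: ≥ 25 mm ⇒ susceptible
Amoxicillin-clavulanate (26 mm) in 25–26 mm ⇒ I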